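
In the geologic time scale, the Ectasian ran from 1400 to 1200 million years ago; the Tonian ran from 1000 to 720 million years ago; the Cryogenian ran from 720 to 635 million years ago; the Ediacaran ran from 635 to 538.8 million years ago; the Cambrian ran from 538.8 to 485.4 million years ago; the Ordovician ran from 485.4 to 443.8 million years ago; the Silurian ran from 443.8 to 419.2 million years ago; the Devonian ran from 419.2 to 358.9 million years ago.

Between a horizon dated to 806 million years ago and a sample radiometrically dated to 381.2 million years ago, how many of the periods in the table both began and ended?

806 Ma sits inside the Tonian (1000–720) and 381.2 Ma inside the Devonian (419.2–358.9); neither of those is wholly between the two dates.
The listed periods lying completely between them are Cryogenian, Ediacaran, Cambrian, Ordovician, Silurian — 5 in all.

5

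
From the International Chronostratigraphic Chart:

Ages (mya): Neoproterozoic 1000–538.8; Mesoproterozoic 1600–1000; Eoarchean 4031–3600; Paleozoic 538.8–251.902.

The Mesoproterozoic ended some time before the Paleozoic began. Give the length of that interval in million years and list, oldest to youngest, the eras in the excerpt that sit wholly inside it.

End of Mesoproterozoic = 1000 Ma; start of Paleozoic = 538.8 Ma.
Gap = 1000 − 538.8 = 461.2 Myr.
Eras wholly inside 1000–538.8 Ma: Neoproterozoic (1000–538.8).

461.2 million years; Neoproterozoic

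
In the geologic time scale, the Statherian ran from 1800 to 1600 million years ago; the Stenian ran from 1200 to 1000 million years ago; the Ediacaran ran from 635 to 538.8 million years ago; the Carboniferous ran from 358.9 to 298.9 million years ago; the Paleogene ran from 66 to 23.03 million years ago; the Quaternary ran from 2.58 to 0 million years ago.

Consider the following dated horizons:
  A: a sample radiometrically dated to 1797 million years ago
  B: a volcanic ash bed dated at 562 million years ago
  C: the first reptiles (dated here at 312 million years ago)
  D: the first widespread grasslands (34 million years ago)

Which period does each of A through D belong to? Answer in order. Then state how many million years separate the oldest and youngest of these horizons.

A — Statherian; B — Ediacaran; C — Carboniferous; D — Paleogene; span 1763 million years

Match each age against the start–end ranges in the excerpt: A = 1797 Ma → Statherian (1800–1600); B = 562 Ma → Ediacaran (635–538.8); C = 312 Ma → Carboniferous (358.9–298.9); D = 34 Ma → Paleogene (66–23.03).
The largest age is 1797 Ma and the smallest is 34 Ma; their difference is 1763 Myr.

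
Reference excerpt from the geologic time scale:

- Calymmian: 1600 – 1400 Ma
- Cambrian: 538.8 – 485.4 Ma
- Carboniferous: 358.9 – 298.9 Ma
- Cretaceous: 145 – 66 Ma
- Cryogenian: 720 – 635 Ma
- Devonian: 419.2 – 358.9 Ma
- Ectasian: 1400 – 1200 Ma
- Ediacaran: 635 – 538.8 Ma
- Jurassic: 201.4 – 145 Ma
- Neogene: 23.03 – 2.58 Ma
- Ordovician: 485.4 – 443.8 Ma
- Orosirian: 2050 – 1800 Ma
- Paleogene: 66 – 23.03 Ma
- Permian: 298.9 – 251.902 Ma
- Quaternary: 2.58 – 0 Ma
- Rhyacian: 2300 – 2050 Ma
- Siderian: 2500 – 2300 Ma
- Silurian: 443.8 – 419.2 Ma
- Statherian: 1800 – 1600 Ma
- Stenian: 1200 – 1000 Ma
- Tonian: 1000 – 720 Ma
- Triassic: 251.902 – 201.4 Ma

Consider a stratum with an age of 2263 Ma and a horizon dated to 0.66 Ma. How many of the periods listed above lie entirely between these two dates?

The older date is 2263 Ma and the younger is 0.66 Ma.
Periods with start < 2263 and end > 0.66 Ma: Orosirian (2050–1800), Statherian (1800–1600), Calymmian (1600–1400), Ectasian (1400–1200), Stenian (1200–1000), Tonian (1000–720), Cryogenian (720–635), Ediacaran (635–538.8), Cambrian (538.8–485.4), Ordovician (485.4–443.8), Silurian (443.8–419.2), Devonian (419.2–358.9), Carboniferous (358.9–298.9), Permian (298.9–251.902), Triassic (251.902–201.4), Jurassic (201.4–145), Cretaceous (145–66), Paleogene (66–23.03), Neogene (23.03–2.58).
That is 19 complete periods.

19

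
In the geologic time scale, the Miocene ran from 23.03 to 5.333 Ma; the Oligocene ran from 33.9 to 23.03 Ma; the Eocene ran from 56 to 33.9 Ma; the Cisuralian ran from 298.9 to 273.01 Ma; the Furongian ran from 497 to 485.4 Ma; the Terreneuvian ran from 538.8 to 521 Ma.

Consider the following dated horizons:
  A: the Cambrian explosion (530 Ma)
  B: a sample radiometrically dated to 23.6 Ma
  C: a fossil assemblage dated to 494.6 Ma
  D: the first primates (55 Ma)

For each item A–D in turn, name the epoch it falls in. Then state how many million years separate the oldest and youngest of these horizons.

A — Terreneuvian; B — Oligocene; C — Furongian; D — Eocene; span 506.4 million years

Match each age against the start–end ranges in the excerpt: A = 530 Ma → Terreneuvian (538.8–521); B = 23.6 Ma → Oligocene (33.9–23.03); C = 494.6 Ma → Furongian (497–485.4); D = 55 Ma → Eocene (56–33.9).
The largest age is 530 Ma and the smallest is 23.6 Ma; their difference is 506.4 Myr.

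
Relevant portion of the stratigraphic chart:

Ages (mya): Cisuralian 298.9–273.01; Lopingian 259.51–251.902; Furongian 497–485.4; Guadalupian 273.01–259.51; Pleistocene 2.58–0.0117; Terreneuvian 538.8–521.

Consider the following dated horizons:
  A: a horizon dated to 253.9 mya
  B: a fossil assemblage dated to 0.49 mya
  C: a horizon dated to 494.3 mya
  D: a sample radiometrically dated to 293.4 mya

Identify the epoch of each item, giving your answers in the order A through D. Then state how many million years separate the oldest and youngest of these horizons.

Match each age against the start–end ranges in the excerpt: A = 253.9 Ma → Lopingian (259.51–251.902); B = 0.49 Ma → Pleistocene (2.58–0.0117); C = 494.3 Ma → Furongian (497–485.4); D = 293.4 Ma → Cisuralian (298.9–273.01).
The largest age is 494.3 Ma and the smallest is 0.49 Ma; their difference is 493.81 Myr.

A — Lopingian; B — Pleistocene; C — Furongian; D — Cisuralian; span 493.81 million years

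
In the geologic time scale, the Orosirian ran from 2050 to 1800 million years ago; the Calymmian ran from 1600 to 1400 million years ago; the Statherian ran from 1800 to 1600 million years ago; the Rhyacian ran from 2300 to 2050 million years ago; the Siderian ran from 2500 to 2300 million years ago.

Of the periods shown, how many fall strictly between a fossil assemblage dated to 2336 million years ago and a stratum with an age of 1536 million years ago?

The older date is 2336 Ma and the younger is 1536 Ma.
Periods with start < 2336 and end > 1536 Ma: Rhyacian (2300–2050), Orosirian (2050–1800), Statherian (1800–1600).
That is 3 complete periods.

3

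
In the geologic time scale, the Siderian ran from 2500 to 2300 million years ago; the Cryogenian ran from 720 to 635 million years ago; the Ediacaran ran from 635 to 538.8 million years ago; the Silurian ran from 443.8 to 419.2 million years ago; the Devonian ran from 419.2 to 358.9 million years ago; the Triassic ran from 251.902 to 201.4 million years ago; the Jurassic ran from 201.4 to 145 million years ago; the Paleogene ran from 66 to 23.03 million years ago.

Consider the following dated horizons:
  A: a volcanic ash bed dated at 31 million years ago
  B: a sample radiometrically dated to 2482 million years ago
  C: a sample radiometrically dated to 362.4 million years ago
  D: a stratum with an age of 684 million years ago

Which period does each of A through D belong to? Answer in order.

A — Paleogene; B — Siderian; C — Devonian; D — Cryogenian

Match each age against the start–end ranges in the excerpt: A = 31 Ma → Paleogene (66–23.03); B = 2482 Ma → Siderian (2500–2300); C = 362.4 Ma → Devonian (419.2–358.9); D = 684 Ma → Cryogenian (720–635).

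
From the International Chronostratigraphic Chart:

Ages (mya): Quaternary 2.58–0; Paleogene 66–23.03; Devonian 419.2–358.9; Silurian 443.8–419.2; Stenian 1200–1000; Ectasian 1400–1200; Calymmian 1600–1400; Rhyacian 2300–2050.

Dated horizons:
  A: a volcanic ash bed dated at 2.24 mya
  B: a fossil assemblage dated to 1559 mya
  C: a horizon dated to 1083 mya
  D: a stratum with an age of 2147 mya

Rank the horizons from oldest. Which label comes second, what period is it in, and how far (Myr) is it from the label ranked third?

Sorted oldest-first by Ma: D (2147), B (1559), C (1083), A (2.24).
The second oldest is B at 1559 Ma, which lies in 1600–1400 Ma: the Calymmian.
The third oldest is C at 1083 Ma; separation = |1559 − 1083| = 476 Myr.

B, in the Calymmian; 476 million years to C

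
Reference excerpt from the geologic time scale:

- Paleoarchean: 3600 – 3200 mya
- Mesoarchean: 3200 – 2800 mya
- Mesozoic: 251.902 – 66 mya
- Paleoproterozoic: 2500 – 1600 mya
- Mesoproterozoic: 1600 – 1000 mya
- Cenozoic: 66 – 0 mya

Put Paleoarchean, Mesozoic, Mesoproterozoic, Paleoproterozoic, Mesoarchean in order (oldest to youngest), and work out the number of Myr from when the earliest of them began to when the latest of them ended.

Paleoarchean → Mesoarchean → Paleoproterozoic → Mesoproterozoic → Mesozoic; total span 3534 Myr

From the excerpt: Paleoarchean 3600–3200; Mesozoic 251.902–66; Mesoproterozoic 1600–1000; Paleoproterozoic 2500–1600; Mesoarchean 3200–2800 (Ma).
Larger Ma is earlier, so the oldest is Paleoarchean and the youngest is Mesozoic; oldest to youngest: Paleoarchean, Mesoarchean, Paleoproterozoic, Mesoproterozoic, Mesozoic.
Oldest start 3600 minus youngest end 66 gives 3534 Myr overall.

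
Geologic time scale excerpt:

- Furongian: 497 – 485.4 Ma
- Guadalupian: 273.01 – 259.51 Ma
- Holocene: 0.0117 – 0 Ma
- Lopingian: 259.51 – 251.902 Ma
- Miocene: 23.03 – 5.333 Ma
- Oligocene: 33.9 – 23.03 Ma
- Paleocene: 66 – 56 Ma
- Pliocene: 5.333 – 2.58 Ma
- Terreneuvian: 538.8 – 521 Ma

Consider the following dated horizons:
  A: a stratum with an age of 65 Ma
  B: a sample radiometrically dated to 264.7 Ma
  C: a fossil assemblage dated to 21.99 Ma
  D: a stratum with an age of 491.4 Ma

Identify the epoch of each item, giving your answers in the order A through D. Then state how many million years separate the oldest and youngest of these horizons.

Match each age against the start–end ranges in the excerpt: A = 65 Ma → Paleocene (66–56); B = 264.7 Ma → Guadalupian (273.01–259.51); C = 21.99 Ma → Miocene (23.03–5.333); D = 491.4 Ma → Furongian (497–485.4).
The largest age is 491.4 Ma and the smallest is 21.99 Ma; their difference is 469.41 Myr.

A — Paleocene; B — Guadalupian; C — Miocene; D — Furongian; span 469.41 million years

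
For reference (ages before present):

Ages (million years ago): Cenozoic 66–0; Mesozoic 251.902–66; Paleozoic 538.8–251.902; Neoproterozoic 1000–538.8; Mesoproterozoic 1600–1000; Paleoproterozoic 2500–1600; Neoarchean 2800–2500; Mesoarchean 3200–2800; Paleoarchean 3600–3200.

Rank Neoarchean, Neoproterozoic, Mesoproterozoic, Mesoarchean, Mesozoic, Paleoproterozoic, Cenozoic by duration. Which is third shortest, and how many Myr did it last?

Neoarchean, 300 million years

Durations: Neoarchean 300; Neoproterozoic 461.2; Mesoproterozoic 600; Mesoarchean 400; Mesozoic 185.902; Paleoproterozoic 900; Cenozoic 66 Myr.
Sorted shortest-first: Cenozoic (66), Mesozoic (185.902), Neoarchean (300), Mesoarchean (400), Neoproterozoic (461.2), Mesoproterozoic (600), Paleoproterozoic (900).
The third shortest is Neoarchean at 300 Myr.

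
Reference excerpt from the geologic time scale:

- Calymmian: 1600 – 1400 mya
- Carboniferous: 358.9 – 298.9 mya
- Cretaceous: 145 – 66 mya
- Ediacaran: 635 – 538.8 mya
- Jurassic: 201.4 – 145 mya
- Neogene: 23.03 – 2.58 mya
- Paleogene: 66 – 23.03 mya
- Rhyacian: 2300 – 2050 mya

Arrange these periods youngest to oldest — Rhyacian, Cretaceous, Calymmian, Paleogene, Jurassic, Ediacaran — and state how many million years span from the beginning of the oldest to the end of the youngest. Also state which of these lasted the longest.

Paleogene → Cretaceous → Jurassic → Ediacaran → Calymmian → Rhyacian; total span 2276.97 Myr; longest is Rhyacian

From the excerpt: Rhyacian 2300–2050; Cretaceous 145–66; Calymmian 1600–1400; Paleogene 66–23.03; Jurassic 201.4–145; Ediacaran 635–538.8 (Ma).
Larger Ma is earlier, so the oldest is Rhyacian and the youngest is Paleogene; youngest to oldest: Paleogene, Cretaceous, Jurassic, Ediacaran, Calymmian, Rhyacian.
Oldest start 2300 minus youngest end 23.03 gives 2276.97 Myr overall.
Individual lengths (start − end): Calymmian 200; Cretaceous 79; Paleogene 42.97; Jurassic 56.4; Rhyacian 250; Ediacaran 96.2. The largest is Rhyacian at 250 Myr.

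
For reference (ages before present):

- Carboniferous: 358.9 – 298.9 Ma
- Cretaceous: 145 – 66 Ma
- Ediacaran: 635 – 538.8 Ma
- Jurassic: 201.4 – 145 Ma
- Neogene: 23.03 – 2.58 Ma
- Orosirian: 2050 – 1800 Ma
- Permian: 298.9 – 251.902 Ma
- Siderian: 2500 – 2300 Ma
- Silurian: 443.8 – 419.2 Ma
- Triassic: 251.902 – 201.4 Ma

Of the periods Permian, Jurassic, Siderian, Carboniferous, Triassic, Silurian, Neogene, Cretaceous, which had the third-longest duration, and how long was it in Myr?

Carboniferous, 60 million years

Start − end for each: Permian 298.9 − 251.902 = 46.998; Jurassic 201.4 − 145 = 56.4; Siderian 2500 − 2300 = 200; Carboniferous 358.9 − 298.9 = 60; Triassic 251.902 − 201.4 = 50.502; Silurian 443.8 − 419.2 = 24.6; Neogene 23.03 − 2.58 = 20.45; Cretaceous 145 − 66 = 79.
Ranking these from longest: Siderian > Cretaceous > Carboniferous > Jurassic > Triassic > Permian > Silurian > Neogene.
Position 3 in that ranking is Carboniferous, which lasted 60 Myr.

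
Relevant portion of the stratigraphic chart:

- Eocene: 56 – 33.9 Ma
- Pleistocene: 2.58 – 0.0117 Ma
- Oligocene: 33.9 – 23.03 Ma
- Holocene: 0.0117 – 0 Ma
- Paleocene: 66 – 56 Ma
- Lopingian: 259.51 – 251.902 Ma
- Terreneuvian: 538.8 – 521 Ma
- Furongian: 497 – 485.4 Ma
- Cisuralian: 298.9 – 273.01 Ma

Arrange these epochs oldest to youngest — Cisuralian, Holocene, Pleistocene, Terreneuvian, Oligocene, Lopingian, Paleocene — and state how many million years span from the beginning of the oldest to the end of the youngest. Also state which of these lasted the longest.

Start ages (Ma): Terreneuvian 538.8, Cisuralian 298.9, Lopingian 259.51, Paleocene 66, Oligocene 33.9, Pleistocene 2.58, Holocene 0.0117.
Ordered oldest to youngest: Terreneuvian, Cisuralian, Lopingian, Paleocene, Oligocene, Pleistocene, Holocene.
Span = 538.8 − 0 = 538.8 Myr.
Durations: Holocene 0.0117, Paleocene 10, Cisuralian 25.89, Lopingian 7.608, Terreneuvian 17.8, Oligocene 10.87, Pleistocene 2.5683 → longest is Cisuralian (25.89 Myr).

Terreneuvian, Cisuralian, Lopingian, Paleocene, Oligocene, Pleistocene, Holocene; total span 538.8 Myr; longest is Cisuralian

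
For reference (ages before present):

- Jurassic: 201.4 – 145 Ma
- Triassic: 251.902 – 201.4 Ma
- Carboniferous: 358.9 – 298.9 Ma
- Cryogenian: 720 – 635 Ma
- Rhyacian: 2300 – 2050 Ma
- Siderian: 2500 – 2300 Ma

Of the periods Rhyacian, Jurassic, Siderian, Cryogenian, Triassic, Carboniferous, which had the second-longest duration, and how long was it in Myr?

Siderian, 200 million years

Durations: Rhyacian 250; Jurassic 56.4; Siderian 200; Cryogenian 85; Triassic 50.502; Carboniferous 60 Myr.
Sorted longest-first: Rhyacian (250), Siderian (200), Cryogenian (85), Carboniferous (60), Jurassic (56.4), Triassic (50.502).
The second longest is Siderian at 200 Myr.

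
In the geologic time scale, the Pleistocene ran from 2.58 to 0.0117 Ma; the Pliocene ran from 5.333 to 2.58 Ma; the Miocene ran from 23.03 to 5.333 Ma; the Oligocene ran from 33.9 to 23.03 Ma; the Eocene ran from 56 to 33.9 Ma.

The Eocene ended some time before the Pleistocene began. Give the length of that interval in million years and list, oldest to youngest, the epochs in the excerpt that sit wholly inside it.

The Eocene closes at 33.9 Ma and the Pleistocene opens at 2.58 Ma, so the interval is 33.9 − 2.58 = 31.32 Myr.
An epoch fits inside if it starts at or after 33.9 Ma and ends at or before 2.58 Ma; oldest first that gives Oligocene, Miocene, Pliocene.

31.32 million years; Oligocene, Miocene, Pliocene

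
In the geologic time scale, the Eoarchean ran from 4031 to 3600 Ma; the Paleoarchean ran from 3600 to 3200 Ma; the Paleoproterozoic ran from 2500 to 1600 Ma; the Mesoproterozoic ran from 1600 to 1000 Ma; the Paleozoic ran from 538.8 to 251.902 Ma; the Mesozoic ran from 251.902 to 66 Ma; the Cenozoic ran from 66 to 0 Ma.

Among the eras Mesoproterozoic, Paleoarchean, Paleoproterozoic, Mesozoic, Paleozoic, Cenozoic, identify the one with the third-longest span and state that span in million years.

Paleoarchean, 400 million years

Durations: Mesoproterozoic 600; Paleoarchean 400; Paleoproterozoic 900; Mesozoic 185.902; Paleozoic 286.898; Cenozoic 66 Myr.
Sorted longest-first: Paleoproterozoic (900), Mesoproterozoic (600), Paleoarchean (400), Paleozoic (286.898), Mesozoic (185.902), Cenozoic (66).
The third longest is Paleoarchean at 400 Myr.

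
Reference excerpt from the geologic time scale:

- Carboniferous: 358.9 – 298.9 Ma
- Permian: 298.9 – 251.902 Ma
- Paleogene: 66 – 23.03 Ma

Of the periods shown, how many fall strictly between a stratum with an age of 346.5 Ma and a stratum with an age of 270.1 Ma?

0

Checking each listed span, none has both start < 346.5 Ma and end > 270.1 Ma — every period straddles one of the two dates or lies outside them — so the count is 0.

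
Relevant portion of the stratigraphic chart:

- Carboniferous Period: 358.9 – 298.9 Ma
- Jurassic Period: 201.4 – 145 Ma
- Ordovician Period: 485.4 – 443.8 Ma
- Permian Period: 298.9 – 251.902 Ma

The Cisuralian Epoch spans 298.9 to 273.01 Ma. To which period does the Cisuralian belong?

Permian

The Cisuralian (298.9–273.01 Ma) lies entirely within 298.9–251.902 Ma, the Permian Period.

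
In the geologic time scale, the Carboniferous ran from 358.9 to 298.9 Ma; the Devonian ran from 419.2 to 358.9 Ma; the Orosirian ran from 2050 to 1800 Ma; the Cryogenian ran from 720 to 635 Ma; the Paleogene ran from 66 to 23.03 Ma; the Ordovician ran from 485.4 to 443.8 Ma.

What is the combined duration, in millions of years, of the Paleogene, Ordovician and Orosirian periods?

334.57 million years

Duration is start − end for each: (66 − 23.03) + (485.4 − 443.8) + (2050 − 1800).
That is 42.97 + 41.6 + 250, which totals 334.57 million years.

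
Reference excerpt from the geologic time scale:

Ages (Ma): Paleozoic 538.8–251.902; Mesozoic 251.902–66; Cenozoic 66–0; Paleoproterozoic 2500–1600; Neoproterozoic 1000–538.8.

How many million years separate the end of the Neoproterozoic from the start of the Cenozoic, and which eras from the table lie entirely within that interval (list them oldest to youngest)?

The Neoproterozoic closes at 538.8 Ma and the Cenozoic opens at 66 Ma, so the interval is 538.8 − 66 = 472.8 Myr.
An era fits inside if it starts at or after 538.8 Ma and ends at or before 66 Ma; oldest first that gives Paleozoic, Mesozoic.

472.8 million years; Paleozoic, Mesozoic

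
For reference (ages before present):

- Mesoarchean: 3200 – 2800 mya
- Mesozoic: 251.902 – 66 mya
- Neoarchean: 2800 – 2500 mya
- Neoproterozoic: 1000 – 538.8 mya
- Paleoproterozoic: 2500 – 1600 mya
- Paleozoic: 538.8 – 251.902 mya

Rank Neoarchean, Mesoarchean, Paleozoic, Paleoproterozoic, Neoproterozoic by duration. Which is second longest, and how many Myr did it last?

Neoproterozoic, 461.2 million years

Start − end for each: Neoarchean 2800 − 2500 = 300; Mesoarchean 3200 − 2800 = 400; Paleozoic 538.8 − 251.902 = 286.898; Paleoproterozoic 2500 − 1600 = 900; Neoproterozoic 1000 − 538.8 = 461.2.
Ranking these from longest: Paleoproterozoic > Neoproterozoic > Mesoarchean > Neoarchean > Paleozoic.
Position 2 in that ranking is Neoproterozoic, which lasted 461.2 Myr.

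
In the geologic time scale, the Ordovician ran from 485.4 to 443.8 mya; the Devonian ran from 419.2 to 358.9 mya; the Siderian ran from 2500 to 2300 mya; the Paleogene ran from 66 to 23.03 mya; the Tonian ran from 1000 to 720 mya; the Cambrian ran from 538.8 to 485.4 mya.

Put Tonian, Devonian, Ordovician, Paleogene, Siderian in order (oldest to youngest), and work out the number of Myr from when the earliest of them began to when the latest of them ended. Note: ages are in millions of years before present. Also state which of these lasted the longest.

Siderian, Tonian, Ordovician, Devonian, Paleogene; total span 2476.97 Myr; longest is Tonian

From the excerpt: Tonian 1000–720; Devonian 419.2–358.9; Ordovician 485.4–443.8; Paleogene 66–23.03; Siderian 2500–2300 (Ma).
Larger Ma is earlier, so the oldest is Siderian and the youngest is Paleogene; oldest to youngest: Siderian, Tonian, Ordovician, Devonian, Paleogene.
Oldest start 2500 minus youngest end 23.03 gives 2476.97 Myr overall.
Individual lengths (start − end): Ordovician 41.6; Devonian 60.3; Siderian 200; Tonian 280; Paleogene 42.97. The largest is Tonian at 280 Myr.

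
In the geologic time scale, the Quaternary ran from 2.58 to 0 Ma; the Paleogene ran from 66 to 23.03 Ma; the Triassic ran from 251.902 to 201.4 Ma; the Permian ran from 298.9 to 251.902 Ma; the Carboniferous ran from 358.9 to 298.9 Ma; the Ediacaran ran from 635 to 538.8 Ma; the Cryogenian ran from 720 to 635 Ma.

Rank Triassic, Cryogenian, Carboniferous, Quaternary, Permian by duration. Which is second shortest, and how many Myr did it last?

Permian, 46.998 million years

Start − end for each: Triassic 251.902 − 201.4 = 50.502; Cryogenian 720 − 635 = 85; Carboniferous 358.9 − 298.9 = 60; Quaternary 2.58 − 0 = 2.58; Permian 298.9 − 251.902 = 46.998.
Ranking these from shortest: Quaternary < Permian < Triassic < Carboniferous < Cryogenian.
Position 2 in that ranking is Permian, which lasted 46.998 Myr.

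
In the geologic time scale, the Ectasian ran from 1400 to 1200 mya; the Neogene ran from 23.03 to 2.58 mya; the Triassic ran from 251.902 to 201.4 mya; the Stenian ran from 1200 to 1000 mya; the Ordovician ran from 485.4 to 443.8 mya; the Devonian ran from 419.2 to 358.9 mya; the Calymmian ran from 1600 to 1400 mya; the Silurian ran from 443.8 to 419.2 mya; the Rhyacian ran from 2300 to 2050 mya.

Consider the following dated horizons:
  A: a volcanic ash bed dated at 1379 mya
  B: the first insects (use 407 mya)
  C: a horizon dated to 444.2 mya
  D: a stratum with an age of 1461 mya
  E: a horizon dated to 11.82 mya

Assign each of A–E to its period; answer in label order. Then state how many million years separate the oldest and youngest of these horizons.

A — Ectasian; B — Devonian; C — Ordovician; D — Calymmian; E — Neogene; span 1449.18 million years

A: 1379 Ma lies in 1400–1200 Ma, so Ectasian.
B: 407 Ma lies in 419.2–358.9 Ma, so Devonian.
C: 444.2 Ma lies in 485.4–443.8 Ma, so Ordovician.
D: 1461 Ma lies in 1600–1400 Ma, so Calymmian.
E: 11.82 Ma lies in 23.03–2.58 Ma, so Neogene.
Oldest = 1461 Ma, youngest = 11.82 Ma → span 1449.18 Myr.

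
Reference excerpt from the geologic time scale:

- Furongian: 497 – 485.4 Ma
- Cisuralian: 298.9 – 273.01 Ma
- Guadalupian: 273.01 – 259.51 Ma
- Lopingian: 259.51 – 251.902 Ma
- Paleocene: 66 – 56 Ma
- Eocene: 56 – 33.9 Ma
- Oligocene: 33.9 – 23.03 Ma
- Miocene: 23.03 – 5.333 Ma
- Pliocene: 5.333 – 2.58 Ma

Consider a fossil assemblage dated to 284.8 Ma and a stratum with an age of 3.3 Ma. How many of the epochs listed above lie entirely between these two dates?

284.8 Ma sits inside the Cisuralian (298.9–273.01) and 3.3 Ma inside the Pliocene (5.333–2.58); neither of those is wholly between the two dates.
The listed epochs lying completely between them are Guadalupian, Lopingian, Paleocene, Eocene, Oligocene, Miocene — 6 in all.

6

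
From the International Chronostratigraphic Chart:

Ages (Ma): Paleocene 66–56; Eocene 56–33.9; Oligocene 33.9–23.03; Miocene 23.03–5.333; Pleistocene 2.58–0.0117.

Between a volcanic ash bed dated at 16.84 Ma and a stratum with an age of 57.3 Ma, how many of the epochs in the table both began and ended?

2

The older date is 57.3 Ma and the younger is 16.84 Ma.
Epochs with start < 57.3 and end > 16.84 Ma: Eocene (56–33.9), Oligocene (33.9–23.03).
That is 2 complete epochs.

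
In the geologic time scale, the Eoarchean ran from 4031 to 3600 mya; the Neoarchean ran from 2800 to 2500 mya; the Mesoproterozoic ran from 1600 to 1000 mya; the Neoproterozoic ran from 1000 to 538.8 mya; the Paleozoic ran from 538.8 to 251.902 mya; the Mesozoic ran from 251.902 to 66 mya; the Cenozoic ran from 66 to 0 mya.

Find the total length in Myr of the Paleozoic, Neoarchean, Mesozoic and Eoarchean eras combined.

1203.8 million years

Duration is start − end for each: (538.8 − 251.902) + (2800 − 2500) + (251.902 − 66) + (4031 − 3600).
That is 286.898 + 300 + 185.902 + 431, which totals 1203.8 million years.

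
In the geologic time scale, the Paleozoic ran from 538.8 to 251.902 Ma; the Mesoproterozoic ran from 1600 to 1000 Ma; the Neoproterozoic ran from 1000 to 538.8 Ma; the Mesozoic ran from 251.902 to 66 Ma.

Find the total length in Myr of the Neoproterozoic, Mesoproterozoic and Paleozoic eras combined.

Each duration: Neoproterozoic = 461.2; Mesoproterozoic = 600; Paleozoic = 286.898.
Sum: 461.2 + 600 + 286.898 = 1348.098 Myr.

1348.098 million years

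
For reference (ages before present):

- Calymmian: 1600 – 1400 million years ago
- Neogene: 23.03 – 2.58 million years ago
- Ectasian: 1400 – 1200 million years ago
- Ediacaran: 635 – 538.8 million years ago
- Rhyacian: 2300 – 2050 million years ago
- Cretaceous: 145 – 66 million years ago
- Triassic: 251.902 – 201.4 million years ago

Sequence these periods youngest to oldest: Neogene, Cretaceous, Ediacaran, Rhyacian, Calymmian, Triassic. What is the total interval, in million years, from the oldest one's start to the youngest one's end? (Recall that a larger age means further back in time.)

Neogene, Cretaceous, Triassic, Ediacaran, Calymmian, Rhyacian; total span 2297.42 Myr

From the excerpt: Neogene 23.03–2.58; Cretaceous 145–66; Ediacaran 635–538.8; Rhyacian 2300–2050; Calymmian 1600–1400; Triassic 251.902–201.4 (Ma).
Larger Ma is earlier, so the oldest is Rhyacian and the youngest is Neogene; youngest to oldest: Neogene, Cretaceous, Triassic, Ediacaran, Calymmian, Rhyacian.
Oldest start 2300 minus youngest end 2.58 gives 2297.42 Myr overall.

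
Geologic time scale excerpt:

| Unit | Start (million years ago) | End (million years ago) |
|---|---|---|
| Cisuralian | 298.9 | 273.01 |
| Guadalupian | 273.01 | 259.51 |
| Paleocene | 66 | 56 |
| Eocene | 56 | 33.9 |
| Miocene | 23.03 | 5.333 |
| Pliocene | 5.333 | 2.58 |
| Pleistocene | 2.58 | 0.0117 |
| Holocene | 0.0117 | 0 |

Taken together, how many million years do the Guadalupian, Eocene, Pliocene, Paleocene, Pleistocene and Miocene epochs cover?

68.6183 million years

Duration is start − end for each: (273.01 − 259.51) + (56 − 33.9) + (5.333 − 2.58) + (66 − 56) + (2.58 − 0.0117) + (23.03 − 5.333).
That is 13.5 + 22.1 + 2.753 + 10 + 2.5683 + 17.697, which totals 68.6183 million years.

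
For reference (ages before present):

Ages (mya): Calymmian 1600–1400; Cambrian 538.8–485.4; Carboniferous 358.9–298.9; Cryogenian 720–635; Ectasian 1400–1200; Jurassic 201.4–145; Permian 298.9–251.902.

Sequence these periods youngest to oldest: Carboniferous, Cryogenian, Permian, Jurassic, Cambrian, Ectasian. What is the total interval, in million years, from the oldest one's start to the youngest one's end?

From the excerpt: Carboniferous 358.9–298.9; Cryogenian 720–635; Permian 298.9–251.902; Jurassic 201.4–145; Cambrian 538.8–485.4; Ectasian 1400–1200 (Ma).
Larger Ma is earlier, so the oldest is Ectasian and the youngest is Jurassic; youngest to oldest: Jurassic, Permian, Carboniferous, Cambrian, Cryogenian, Ectasian.
Oldest start 1400 minus youngest end 145 gives 1255 Myr overall.

Jurassic, Permian, Carboniferous, Cambrian, Cryogenian, Ectasian; total span 1255 Myr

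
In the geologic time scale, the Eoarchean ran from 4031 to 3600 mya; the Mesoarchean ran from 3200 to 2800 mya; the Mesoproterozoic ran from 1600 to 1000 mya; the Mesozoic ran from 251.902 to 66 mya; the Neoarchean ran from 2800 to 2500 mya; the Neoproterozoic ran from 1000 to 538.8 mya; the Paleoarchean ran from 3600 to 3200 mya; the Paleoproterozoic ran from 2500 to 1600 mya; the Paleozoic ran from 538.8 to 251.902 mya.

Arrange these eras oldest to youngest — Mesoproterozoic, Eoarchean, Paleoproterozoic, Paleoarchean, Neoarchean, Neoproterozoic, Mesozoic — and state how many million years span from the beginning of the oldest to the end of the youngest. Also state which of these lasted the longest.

Eoarchean → Paleoarchean → Neoarchean → Paleoproterozoic → Mesoproterozoic → Neoproterozoic → Mesozoic; total span 3965 Myr; longest is Paleoproterozoic

From the excerpt: Mesoproterozoic 1600–1000; Eoarchean 4031–3600; Paleoproterozoic 2500–1600; Paleoarchean 3600–3200; Neoarchean 2800–2500; Neoproterozoic 1000–538.8; Mesozoic 251.902–66 (Ma).
Larger Ma is earlier, so the oldest is Eoarchean and the youngest is Mesozoic; oldest to youngest: Eoarchean, Paleoarchean, Neoarchean, Paleoproterozoic, Mesoproterozoic, Neoproterozoic, Mesozoic.
Oldest start 4031 minus youngest end 66 gives 3965 Myr overall.
Individual lengths (start − end): Mesozoic 185.902; Eoarchean 431; Paleoarchean 400; Neoproterozoic 461.2; Paleoproterozoic 900; Neoarchean 300; Mesoproterozoic 600. The largest is Paleoproterozoic at 900 Myr.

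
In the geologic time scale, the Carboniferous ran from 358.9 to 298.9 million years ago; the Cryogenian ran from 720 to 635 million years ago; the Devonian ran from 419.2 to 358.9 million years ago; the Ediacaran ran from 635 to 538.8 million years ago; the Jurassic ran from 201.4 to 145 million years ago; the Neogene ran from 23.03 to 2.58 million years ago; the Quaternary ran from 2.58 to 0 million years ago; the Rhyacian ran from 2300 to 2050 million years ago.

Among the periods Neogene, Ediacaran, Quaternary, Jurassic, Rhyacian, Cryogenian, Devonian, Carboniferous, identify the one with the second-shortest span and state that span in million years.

Start − end for each: Neogene 23.03 − 2.58 = 20.45; Ediacaran 635 − 538.8 = 96.2; Quaternary 2.58 − 0 = 2.58; Jurassic 201.4 − 145 = 56.4; Rhyacian 2300 − 2050 = 250; Cryogenian 720 − 635 = 85; Devonian 419.2 − 358.9 = 60.3; Carboniferous 358.9 − 298.9 = 60.
Ranking these from shortest: Quaternary < Neogene < Jurassic < Carboniferous < Devonian < Cryogenian < Ediacaran < Rhyacian.
Position 2 in that ranking is Neogene, which lasted 20.45 Myr.

Neogene, 20.45 million years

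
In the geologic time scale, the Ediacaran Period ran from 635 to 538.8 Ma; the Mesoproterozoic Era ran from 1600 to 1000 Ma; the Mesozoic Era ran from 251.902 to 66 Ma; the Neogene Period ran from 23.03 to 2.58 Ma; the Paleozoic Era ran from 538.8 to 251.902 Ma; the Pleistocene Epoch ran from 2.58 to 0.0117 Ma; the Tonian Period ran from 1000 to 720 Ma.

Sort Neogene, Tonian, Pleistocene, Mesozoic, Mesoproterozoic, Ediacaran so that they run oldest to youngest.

Sorting by start age (descending Ma, since larger Ma = older): Mesoproterozoic start 1600, Tonian start 1000, Ediacaran start 635, Mesozoic start 251.902, Neogene start 23.03, Pleistocene start 2.58.

Mesoproterozoic, Tonian, Ediacaran, Mesozoic, Neogene, Pleistocene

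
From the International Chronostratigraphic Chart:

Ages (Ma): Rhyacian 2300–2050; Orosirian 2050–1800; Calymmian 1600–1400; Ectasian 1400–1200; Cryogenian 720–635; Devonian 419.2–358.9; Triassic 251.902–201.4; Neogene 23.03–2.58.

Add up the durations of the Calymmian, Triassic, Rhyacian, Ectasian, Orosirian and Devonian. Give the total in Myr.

1010.802 million years

Duration is start − end for each: (1600 − 1400) + (251.902 − 201.4) + (2300 − 2050) + (1400 − 1200) + (2050 − 1800) + (419.2 − 358.9).
That is 200 + 50.502 + 250 + 200 + 250 + 60.3, which totals 1010.802 million years.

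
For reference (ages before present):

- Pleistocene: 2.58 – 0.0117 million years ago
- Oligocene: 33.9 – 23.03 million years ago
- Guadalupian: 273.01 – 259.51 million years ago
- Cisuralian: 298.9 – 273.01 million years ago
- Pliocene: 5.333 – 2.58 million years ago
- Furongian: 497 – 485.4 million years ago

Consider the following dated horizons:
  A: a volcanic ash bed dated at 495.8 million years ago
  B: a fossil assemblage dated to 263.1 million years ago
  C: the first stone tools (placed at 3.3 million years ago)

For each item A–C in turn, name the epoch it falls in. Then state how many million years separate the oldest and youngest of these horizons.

A: 495.8 Ma lies in 497–485.4 Ma, so Furongian.
B: 263.1 Ma lies in 273.01–259.51 Ma, so Guadalupian.
C: 3.3 Ma lies in 5.333–2.58 Ma, so Pliocene.
Oldest = 495.8 Ma, youngest = 3.3 Ma → span 492.5 Myr.

A — Furongian; B — Guadalupian; C — Pliocene; span 492.5 million years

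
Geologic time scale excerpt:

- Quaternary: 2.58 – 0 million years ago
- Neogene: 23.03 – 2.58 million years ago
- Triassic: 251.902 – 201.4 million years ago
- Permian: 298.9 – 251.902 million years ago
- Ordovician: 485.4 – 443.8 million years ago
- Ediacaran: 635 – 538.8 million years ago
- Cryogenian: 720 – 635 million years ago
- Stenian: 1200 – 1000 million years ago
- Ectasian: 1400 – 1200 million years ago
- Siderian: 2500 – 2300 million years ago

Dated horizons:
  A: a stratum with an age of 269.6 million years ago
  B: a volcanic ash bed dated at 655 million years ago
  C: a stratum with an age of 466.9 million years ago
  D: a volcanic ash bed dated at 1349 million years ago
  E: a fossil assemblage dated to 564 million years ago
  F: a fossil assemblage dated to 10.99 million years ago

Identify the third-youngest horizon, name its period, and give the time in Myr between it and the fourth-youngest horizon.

C, in the Ordovician; 97.1 million years to E

Smaller Ma means younger, so youngest first: F 10.99 < A 269.6 < C 466.9 < E 564 < B 655 < D 1349.
Counting 3 along gives C (466.9 Ma); the excerpt puts that inside the Ordovician, 485.4–443.8 Ma.
Next in line is E (564 Ma), and 564 − 466.9 = 97.1 Myr.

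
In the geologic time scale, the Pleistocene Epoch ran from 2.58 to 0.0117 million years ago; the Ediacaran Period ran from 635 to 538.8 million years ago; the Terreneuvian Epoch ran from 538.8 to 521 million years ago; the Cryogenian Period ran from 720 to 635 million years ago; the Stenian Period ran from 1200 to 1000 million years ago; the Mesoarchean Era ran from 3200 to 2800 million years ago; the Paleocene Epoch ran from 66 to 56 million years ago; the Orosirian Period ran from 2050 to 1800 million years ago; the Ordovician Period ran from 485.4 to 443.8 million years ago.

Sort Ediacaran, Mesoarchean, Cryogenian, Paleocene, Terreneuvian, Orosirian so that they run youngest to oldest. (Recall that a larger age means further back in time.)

Paleocene → Terreneuvian → Ediacaran → Cryogenian → Orosirian → Mesoarchean

Read off each span (Ma): Ediacaran 635–538.8; Mesoarchean 3200–2800; Cryogenian 720–635; Paleocene 66–56; Terreneuvian 538.8–521; Orosirian 2050–1800.
Larger Ma is older, so oldest→youngest is Mesoarchean, Orosirian, Cryogenian, Ediacaran, Terreneuvian, Paleocene; reverse it for youngest→oldest.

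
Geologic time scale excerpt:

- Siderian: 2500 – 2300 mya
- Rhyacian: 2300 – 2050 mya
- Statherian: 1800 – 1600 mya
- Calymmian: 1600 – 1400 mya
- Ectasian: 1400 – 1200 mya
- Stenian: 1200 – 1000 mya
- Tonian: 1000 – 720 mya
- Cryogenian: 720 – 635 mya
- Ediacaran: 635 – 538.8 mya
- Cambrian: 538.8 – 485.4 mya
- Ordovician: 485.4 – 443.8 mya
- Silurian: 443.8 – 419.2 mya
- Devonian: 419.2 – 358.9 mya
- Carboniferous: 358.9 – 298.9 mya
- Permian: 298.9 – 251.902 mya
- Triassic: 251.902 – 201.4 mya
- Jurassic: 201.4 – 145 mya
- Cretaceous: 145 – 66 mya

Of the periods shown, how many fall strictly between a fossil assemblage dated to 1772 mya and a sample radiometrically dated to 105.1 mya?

1772 Ma sits inside the Statherian (1800–1600) and 105.1 Ma inside the Cretaceous (145–66); neither of those is wholly between the two dates.
The listed periods lying completely between them are Calymmian, Ectasian, Stenian, Tonian, Cryogenian, Ediacaran, Cambrian, Ordovician, Silurian, Devonian, Carboniferous, Permian, Triassic, Jurassic — 14 in all.

14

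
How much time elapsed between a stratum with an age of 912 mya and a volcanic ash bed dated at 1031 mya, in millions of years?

1031 − 912 = 119 million years.

119 million years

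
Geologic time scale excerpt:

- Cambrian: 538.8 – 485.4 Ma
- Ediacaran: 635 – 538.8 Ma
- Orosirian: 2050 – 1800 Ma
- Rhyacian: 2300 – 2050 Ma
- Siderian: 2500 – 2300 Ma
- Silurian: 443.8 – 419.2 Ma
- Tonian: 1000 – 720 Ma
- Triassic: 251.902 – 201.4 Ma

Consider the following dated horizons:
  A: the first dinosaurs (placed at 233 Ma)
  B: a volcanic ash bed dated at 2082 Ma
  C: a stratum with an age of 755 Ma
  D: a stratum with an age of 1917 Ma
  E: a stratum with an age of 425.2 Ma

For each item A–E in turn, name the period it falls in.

A — Triassic; B — Rhyacian; C — Tonian; D — Orosirian; E — Silurian

Match each age against the start–end ranges in the excerpt: A = 233 Ma → Triassic (251.902–201.4); B = 2082 Ma → Rhyacian (2300–2050); C = 755 Ma → Tonian (1000–720); D = 1917 Ma → Orosirian (2050–1800); E = 425.2 Ma → Silurian (443.8–419.2).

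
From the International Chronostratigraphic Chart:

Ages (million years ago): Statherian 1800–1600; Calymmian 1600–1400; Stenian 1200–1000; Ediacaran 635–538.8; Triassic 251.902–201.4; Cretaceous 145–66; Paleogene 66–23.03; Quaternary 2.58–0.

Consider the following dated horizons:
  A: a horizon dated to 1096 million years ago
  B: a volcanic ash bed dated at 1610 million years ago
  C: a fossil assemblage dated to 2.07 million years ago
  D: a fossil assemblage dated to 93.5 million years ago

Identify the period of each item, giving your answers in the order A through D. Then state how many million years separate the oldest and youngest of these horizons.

A: 1096 Ma lies in 1200–1000 Ma, so Stenian.
B: 1610 Ma lies in 1800–1600 Ma, so Statherian.
C: 2.07 Ma lies in 2.58–0 Ma, so Quaternary.
D: 93.5 Ma lies in 145–66 Ma, so Cretaceous.
Oldest = 1610 Ma, youngest = 2.07 Ma → span 1607.93 Myr.

A — Stenian; B — Statherian; C — Quaternary; D — Cretaceous; span 1607.93 million years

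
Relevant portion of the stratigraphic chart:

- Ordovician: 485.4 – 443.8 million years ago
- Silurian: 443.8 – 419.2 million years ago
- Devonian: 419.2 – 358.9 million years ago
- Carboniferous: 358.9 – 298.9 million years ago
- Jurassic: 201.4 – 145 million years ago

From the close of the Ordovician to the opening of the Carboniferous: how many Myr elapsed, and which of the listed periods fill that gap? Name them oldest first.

84.9 million years; Silurian, Devonian

The Ordovician closes at 443.8 Ma and the Carboniferous opens at 358.9 Ma, so the interval is 443.8 − 358.9 = 84.9 Myr.
A period fits inside if it starts at or after 443.8 Ma and ends at or before 358.9 Ma; oldest first that gives Silurian, Devonian.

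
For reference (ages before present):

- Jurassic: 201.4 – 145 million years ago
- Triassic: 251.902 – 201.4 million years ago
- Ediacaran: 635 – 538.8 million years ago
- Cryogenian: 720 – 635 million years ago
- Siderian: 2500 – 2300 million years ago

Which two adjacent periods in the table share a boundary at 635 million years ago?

The Cryogenian ends at 635 million years ago and the Ediacaran begins at 635 million years ago, so they share that boundary.

Cryogenian and Ediacaran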